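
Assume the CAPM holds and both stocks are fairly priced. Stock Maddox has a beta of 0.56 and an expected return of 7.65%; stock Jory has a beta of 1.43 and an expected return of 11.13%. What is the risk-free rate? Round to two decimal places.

Both satisfy E(R) = R_f + β·MRP, so the slope of the SML is
MRP = (11.13% − 7.65%) / (1.43 − 0.56) = 3.48% / 0.87 = 4.0000%
R_f = E(R_Maddox) − β_Maddox·MRP = 7.65% − 0.56 × 4.0000% = 5.4100%

5.41%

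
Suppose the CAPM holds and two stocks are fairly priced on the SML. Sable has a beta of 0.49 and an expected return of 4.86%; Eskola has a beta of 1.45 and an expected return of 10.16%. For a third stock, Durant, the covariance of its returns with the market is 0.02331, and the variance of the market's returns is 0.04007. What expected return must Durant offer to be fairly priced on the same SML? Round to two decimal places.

MRP = (10.16% − 4.86%) / (1.45 − 0.49) = 5.5208%
R_f = 4.86% − 0.49 × 5.5208% = 2.1548%
β_Durant = Cov / Var(R_m) = 0.02331 / 0.04007 = 0.5817
E(R_Durant) = R_f + β × MRP = 2.1548% + 0.5817 × 5.5208% = 5.37%

5.37%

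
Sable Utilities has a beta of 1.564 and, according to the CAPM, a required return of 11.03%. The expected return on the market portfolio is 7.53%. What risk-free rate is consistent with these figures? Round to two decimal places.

1.32%

E(R) = R_f + β(E(R_m) − R_f) = R_f(1 − β) + β·E(R_m)
11.03% = R_f × (1 − 1.564) + 1.564 × 7.53%
11.03% = R_f × -0.564 + 11.77692%
R_f = (11.03% − 11.77692%) / -0.564 = 1.32%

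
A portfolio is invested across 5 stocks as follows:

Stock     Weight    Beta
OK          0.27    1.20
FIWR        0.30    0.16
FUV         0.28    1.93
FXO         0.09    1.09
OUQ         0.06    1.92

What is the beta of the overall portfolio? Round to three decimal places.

β_P = Σ w_i β_i = 0.27×1.20 + 0.30×0.16 + 0.28×1.93 + 0.09×1.09 + 0.06×1.92 = 1.1257

1.126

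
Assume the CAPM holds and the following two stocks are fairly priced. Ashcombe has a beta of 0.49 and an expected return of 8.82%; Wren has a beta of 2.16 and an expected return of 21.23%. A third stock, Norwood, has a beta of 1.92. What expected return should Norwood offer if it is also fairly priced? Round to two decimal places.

MRP (SML slope) = (21.23% − 8.82%) / (2.16 − 0.49) = 12.41% / 1.67 = 7.4311%
R_f (intercept) = 8.82% − 0.49 × 7.4311% = 5.1788%
E(R_Norwood) = R_f + β × MRP = 5.1788% + 1.92 × 7.4311% = 19.45%

19.45%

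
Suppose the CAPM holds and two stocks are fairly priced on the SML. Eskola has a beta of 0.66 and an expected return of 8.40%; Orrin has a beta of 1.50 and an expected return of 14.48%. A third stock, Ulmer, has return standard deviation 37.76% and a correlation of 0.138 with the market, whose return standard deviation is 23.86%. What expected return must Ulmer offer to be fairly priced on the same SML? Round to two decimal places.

5.20%

MRP = (14.48% − 8.40%) / (1.50 − 0.66) = 7.2381%
R_f = 8.40% − 0.66 × 7.2381% = 3.6229%
β_Ulmer = ρ·σ_i/σ_m = 0.138 × 37.76 / 23.86 = 0.2184
E(R_Ulmer) = R_f + β × MRP = 3.6229% + 0.2184 × 7.2381% = 5.20%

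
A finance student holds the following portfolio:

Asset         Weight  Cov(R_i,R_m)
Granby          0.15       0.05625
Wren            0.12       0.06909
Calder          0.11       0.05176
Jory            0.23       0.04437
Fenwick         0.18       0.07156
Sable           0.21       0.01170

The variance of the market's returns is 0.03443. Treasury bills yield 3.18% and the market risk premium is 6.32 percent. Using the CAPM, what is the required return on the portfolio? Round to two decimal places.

β_Granby = 0.05625 / 0.03443 = 1.6337
β_Wren = 0.06909 / 0.03443 = 2.0067
β_Calder = 0.05176 / 0.03443 = 1.5033
β_Jory = 0.04437 / 0.03443 = 1.2887
β_Fenwick = 0.07156 / 0.03443 = 2.0784
β_Sable = 0.01170 / 0.03443 = 0.3398
β_P = Σ w_i β_i = 0.15×1.6337 + 0.12×2.0067 + 0.11×1.5033 + 0.23×1.2887 + 0.18×2.0784 + 0.21×0.3398 = 1.3931
E(R_P) = R_f + β_P × MRP = 3.18% + 1.3931 × 6.32% = 11.98%

11.98%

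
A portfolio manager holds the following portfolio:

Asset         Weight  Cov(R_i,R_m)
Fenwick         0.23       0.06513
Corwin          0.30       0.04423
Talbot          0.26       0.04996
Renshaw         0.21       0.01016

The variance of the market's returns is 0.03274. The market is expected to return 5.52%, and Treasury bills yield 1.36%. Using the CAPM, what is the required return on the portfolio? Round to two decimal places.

β_Fenwick = 0.06513 / 0.03274 = 1.9893
β_Corwin = 0.04423 / 0.03274 = 1.3509
β_Talbot = 0.04996 / 0.03274 = 1.5260
β_Renshaw = 0.01016 / 0.03274 = 0.3103
β_P = Σ w_i β_i = 0.23×1.9893 + 0.30×1.3509 + 0.26×1.5260 + 0.21×0.3103 = 1.3247
MRP = 5.52% − 1.36% = 4.16%
E(R_P) = R_f + β_P × MRP = 1.36% + 1.3247 × 4.16% = 6.87%

6.87%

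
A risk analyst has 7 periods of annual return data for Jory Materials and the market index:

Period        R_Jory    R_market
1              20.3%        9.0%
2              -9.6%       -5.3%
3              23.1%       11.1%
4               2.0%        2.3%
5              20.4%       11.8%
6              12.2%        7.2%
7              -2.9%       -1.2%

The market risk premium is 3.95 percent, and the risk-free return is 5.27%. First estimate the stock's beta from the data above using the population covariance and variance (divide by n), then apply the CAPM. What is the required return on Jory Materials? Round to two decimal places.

Mean R_i = (20.3 − 9.6 + 23.1 + 2.0 + 20.4 + 12.2 − 2.9) / 7 = 9.3571%
Mean R_m = (9.0 − 5.3 + 11.1 + 2.3 + 11.8 + 7.2 − 1.2) / 7 = 4.9857%
Σ(R_i − R̄_i)(R_m − R̄_m) = 500.0657  ⇒  Cov = 500.0657 / 7 = 71.4380
Σ(R_m − R̄_m)² = 256.1086  ⇒  Var(R_m) = 256.1086 / 7 = 36.5869
β = Cov / Var(R_m) = 71.4380 / 36.5869 = 1.9526
E(R) = R_f + β × MRP = 5.27% + 1.9526 × 3.95% = 12.98%

12.98%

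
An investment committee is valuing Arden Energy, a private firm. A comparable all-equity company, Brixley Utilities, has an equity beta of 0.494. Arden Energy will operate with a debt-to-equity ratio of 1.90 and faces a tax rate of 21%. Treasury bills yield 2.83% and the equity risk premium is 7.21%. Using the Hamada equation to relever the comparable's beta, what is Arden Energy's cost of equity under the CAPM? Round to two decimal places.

β_L = β_U × [1 + (1 − t)(D/E)] = 0.494 × [1 + (1 − 0.21) × 1.90]
    = 0.494 × [1 + 0.79 × 1.90] = 0.494 × 2.5010 = 1.2355
E(R) = R_f + β_L × MRP = 2.83% + 1.2355 × 7.21% = 11.74%

11.74%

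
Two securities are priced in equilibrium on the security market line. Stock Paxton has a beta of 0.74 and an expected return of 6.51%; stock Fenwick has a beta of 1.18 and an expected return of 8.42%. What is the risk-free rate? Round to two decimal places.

Both satisfy E(R) = R_f + β·MRP, so the slope of the SML is
MRP = (8.42% − 6.51%) / (1.18 − 0.74) = 1.91% / 0.44 = 4.3409%
R_f = E(R_Paxton) − β_Paxton·MRP = 6.51% − 0.74 × 4.3409% = 3.2977%

3.30%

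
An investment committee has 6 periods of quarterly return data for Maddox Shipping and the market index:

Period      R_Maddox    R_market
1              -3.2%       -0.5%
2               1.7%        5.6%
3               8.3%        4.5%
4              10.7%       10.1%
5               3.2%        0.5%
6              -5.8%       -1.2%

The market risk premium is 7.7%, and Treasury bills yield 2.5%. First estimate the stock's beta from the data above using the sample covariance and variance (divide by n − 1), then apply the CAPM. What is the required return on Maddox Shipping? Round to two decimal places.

Mean R_i = (-3.2 + 1.7 + 8.3 + 10.7 + 3.2 − 5.8) / 6 = 2.4833%
Mean R_m = (-0.5 + 5.6 + 4.5 + 10.1 + 0.5 − 1.2) / 6 = 3.1667%
Σ(R_i − R̄_i)(R_m − R̄_m) = 117.9167  ⇒  Cov = 117.9167 / 5 = 23.5833
Σ(R_m − R̄_m)² = 95.3933  ⇒  Var(R_m) = 95.3933 / 5 = 19.0787
β = Cov / Var(R_m) = 23.5833 / 19.0787 = 1.2361
E(R) = R_f + β × MRP = 2.5% + 1.2361 × 7.7% = 12.02%

12.02%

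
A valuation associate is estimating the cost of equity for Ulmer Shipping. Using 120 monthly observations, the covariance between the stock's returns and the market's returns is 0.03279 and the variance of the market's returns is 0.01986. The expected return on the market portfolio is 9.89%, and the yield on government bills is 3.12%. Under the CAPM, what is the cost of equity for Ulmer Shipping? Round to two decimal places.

14.30%

β = Cov(R_i, R_m) / Var(R_m) = 0.03279 / 0.01986 = 1.6511
MRP = 9.89% − 3.12% = 6.77%
E(R) = R_f + β × MRP = 3.12% + 1.6511 × 6.77% = 14.30%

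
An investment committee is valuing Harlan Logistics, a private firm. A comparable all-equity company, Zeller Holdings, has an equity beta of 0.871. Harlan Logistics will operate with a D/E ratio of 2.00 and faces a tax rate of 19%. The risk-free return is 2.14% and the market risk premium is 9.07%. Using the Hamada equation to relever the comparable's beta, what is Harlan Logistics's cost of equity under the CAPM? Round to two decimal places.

22.84%

β_L = β_U × [1 + (1 − t)(D/E)] = 0.871 × [1 + (1 − 0.19) × 2.00]
    = 0.871 × [1 + 0.81 × 2.00] = 0.871 × 2.6200 = 2.2820
E(R) = R_f + β_L × MRP = 2.14% + 2.2820 × 9.07% = 22.84%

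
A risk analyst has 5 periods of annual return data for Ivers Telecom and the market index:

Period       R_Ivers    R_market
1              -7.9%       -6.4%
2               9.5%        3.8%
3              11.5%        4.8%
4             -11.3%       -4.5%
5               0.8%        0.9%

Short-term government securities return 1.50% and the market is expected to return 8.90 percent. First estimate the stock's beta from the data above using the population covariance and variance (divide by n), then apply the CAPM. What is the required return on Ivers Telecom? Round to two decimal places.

16.00%

Mean R_i = (-7.9 + 9.5 + 11.5 − 11.3 + 0.8) / 5 = 0.5200%
Mean R_m = (-6.4 + 3.8 + 4.8 − 4.5 + 0.9) / 5 = -0.2800%
Σ(R_i − R̄_i)(R_m − R̄_m) = 194.1580  ⇒  Cov = 194.1580 / 5 = 38.8316
Σ(R_m − R̄_m)² = 99.1080  ⇒  Var(R_m) = 99.1080 / 5 = 19.8216
β = Cov / Var(R_m) = 38.8316 / 19.8216 = 1.9591
MRP = 8.90% − 1.50% = 7.40%
E(R) = R_f + β × MRP = 1.50% + 1.9591 × 7.40% = 16.00%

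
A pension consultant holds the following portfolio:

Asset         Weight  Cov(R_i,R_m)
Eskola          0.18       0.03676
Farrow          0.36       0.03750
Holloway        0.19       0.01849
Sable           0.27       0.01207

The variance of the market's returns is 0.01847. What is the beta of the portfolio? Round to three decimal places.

β_Eskola = 0.03676 / 0.01847 = 1.9903
β_Farrow = 0.03750 / 0.01847 = 2.0303
β_Holloway = 0.01849 / 0.01847 = 1.0011
β_Sable = 0.01207 / 0.01847 = 0.6535
β_P = Σ w_i β_i = 0.18×1.9903 + 0.36×2.0303 + 0.19×1.0011 + 0.27×0.6535 = 1.4558

1.456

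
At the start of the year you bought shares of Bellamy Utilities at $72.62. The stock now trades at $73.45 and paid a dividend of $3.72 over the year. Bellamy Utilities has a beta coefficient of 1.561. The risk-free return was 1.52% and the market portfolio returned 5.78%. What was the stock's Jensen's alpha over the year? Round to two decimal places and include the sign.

Realised HPR = (P1 + D1 − P0) / P0 = (73.45 + 3.72 − 72.62) / 72.62 = 4.55 / 72.62 = 6.2655%
MRP = 5.78% − 1.52% = 4.26%
CAPM required = R_f + β·MRP = 1.52% + 1.561 × 4.26% = 8.16986%
α = realised − required = 6.2655% − 8.16986% = -1.90%

-1.90%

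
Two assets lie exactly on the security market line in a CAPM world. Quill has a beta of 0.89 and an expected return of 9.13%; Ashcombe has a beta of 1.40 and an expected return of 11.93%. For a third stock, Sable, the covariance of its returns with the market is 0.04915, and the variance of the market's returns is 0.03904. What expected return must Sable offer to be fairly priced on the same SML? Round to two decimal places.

11.16%

MRP = (11.93% − 9.13%) / (1.40 − 0.89) = 5.4902%
R_f = 9.13% − 0.89 × 5.4902% = 4.2437%
β_Sable = Cov / Var(R_m) = 0.04915 / 0.03904 = 1.2590
E(R_Sable) = R_f + β × MRP = 4.2437% + 1.2590 × 5.4902% = 11.16%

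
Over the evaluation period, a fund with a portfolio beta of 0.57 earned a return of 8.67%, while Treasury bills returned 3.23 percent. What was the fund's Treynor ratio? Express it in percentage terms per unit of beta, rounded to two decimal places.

Treynor = (R_P − R_f) / β_P = (8.67% − 3.23%) / 0.5700 = 5.44% / 0.5700 = 9.54%

9.54%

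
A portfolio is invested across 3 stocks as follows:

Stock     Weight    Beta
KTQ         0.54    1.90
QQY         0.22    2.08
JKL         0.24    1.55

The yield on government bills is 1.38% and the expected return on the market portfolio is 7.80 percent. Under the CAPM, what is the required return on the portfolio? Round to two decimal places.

13.29%

β_P = Σ w_i β_i = 0.54×1.90 + 0.22×2.08 + 0.24×1.55 = 1.8556
MRP = 7.80% − 1.38% = 6.42%
E(R_P) = R_f + β_P × MRP = 1.38% + 1.8556 × 6.42% = 13.29%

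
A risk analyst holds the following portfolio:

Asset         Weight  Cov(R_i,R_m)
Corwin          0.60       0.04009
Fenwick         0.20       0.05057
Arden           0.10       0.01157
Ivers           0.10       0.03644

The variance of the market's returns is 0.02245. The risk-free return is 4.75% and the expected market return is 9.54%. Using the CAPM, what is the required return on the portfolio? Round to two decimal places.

13.06%

β_Corwin = 0.04009 / 0.02245 = 1.7857
β_Fenwick = 0.05057 / 0.02245 = 2.2526
β_Arden = 0.01157 / 0.02245 = 0.5154
β_Ivers = 0.03644 / 0.02245 = 1.6232
β_P = Σ w_i β_i = 0.60×1.7857 + 0.20×2.2526 + 0.10×0.5154 + 0.10×1.6232 = 1.7358
MRP = 9.54% − 4.75% = 4.79%
E(R_P) = R_f + β_P × MRP = 4.75% + 1.7358 × 4.79% = 13.06%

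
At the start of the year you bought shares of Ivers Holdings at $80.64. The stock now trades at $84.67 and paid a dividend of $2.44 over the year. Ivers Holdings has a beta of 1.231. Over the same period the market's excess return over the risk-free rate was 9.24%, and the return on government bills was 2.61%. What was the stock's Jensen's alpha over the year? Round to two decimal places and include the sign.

Realised HPR = (P1 + D1 − P0) / P0 = (84.67 + 2.44 − 80.64) / 80.64 = 6.47 / 80.64 = 8.0233%
CAPM required = R_f + β·MRP = 2.61% + 1.231 × 9.24% = 13.98444%
α = realised − required = 8.0233% − 13.98444% = -5.96%

-5.96%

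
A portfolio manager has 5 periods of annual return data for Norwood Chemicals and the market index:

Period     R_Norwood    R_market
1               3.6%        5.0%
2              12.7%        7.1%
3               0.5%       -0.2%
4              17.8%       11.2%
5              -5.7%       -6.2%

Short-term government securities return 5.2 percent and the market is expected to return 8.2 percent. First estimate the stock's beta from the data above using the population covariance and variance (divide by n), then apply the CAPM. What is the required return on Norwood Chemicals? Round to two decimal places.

9.24%

Mean R_i = (3.6 + 12.7 + 0.5 + 17.8 − 5.7) / 5 = 5.7800%
Mean R_m = (5.0 + 7.1 − 0.2 + 11.2 − 6.2) / 5 = 3.3800%
Σ(R_i − R̄_i)(R_m − R̄_m) = 245.0880  ⇒  Cov = 245.0880 / 5 = 49.0176
Σ(R_m − R̄_m)² = 182.2080  ⇒  Var(R_m) = 182.2080 / 5 = 36.4416
β = Cov / Var(R_m) = 49.0176 / 36.4416 = 1.3451
MRP = 8.2% − 5.2% = 3.00%
E(R) = R_f + β × MRP = 5.2% + 1.3451 × 3.0% = 9.24%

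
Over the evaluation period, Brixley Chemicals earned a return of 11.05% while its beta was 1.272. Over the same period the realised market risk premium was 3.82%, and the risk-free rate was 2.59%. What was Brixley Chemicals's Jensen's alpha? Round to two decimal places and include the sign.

+3.60%

CAPM benchmark = R_f + β(R_m − R_f) = 2.59% + 1.272 × 3.82% = 7.44904%
α = actual − benchmark = 11.05% − 7.44904% = +3.60%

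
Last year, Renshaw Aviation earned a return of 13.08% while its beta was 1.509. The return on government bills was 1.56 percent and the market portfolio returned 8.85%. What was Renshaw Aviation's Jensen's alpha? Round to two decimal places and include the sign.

Market excess return = 8.85% − 1.56% = 7.29%
CAPM benchmark = R_f + β(R_m − R_f) = 1.56% + 1.509 × 7.29% = 12.56061%
α = actual − benchmark = 13.08% − 12.56061% = +0.52%

+0.52%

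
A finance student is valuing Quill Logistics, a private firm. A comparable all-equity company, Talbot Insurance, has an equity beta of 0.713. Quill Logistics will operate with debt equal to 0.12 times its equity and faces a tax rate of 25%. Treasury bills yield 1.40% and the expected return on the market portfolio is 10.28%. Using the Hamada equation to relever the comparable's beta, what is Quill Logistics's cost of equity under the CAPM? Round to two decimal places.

8.30%

β_L = β_U × [1 + (1 − t)(D/E)] = 0.713 × [1 + (1 − 0.25) × 0.12]
    = 0.713 × [1 + 0.75 × 0.12] = 0.713 × 1.0900 = 0.7772
MRP = 10.28% − 1.40% = 8.88%
E(R) = R_f + β_L × MRP = 1.40% + 0.7772 × 8.88% = 8.30%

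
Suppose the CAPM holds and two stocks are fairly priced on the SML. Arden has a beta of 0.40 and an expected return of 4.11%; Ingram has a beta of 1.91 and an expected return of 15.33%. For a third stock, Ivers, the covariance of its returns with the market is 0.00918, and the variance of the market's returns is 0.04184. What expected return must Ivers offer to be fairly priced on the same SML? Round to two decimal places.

MRP = (15.33% − 4.11%) / (1.91 − 0.40) = 7.4305%
R_f = 4.11% − 0.40 × 7.4305% = 1.1378%
β_Ivers = Cov / Var(R_m) = 0.00918 / 0.04184 = 0.2194
E(R_Ivers) = R_f + β × MRP = 1.1378% + 0.2194 × 7.4305% = 2.77%

2.77%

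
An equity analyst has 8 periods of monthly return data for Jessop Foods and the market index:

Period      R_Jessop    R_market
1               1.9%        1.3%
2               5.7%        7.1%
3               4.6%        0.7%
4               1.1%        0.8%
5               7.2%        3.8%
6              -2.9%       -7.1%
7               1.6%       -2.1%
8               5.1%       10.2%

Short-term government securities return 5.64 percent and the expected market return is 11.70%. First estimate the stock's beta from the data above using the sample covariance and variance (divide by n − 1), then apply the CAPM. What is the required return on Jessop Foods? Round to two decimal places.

8.65%

Mean R_i = (1.9 + 5.7 + 4.6 + 1.1 + 7.2 − 2.9 + 1.6 + 5.1) / 8 = 3.0375%
Mean R_m = (1.3 + 7.1 + 0.7 + 0.8 + 3.8 − 7.1 − 2.1 + 10.2) / 8 = 1.8375%
Σ(R_i − R̄_i)(R_m − R̄_m) = 98.9988  ⇒  Cov = 98.9988 / 7 = 14.1427
Σ(R_m − R̄_m)² = 199.5188  ⇒  Var(R_m) = 199.5188 / 7 = 28.5027
β = Cov / Var(R_m) = 14.1427 / 28.5027 = 0.4962
MRP = 11.70% − 5.64% = 6.06%
E(R) = R_f + β × MRP = 5.64% + 0.4962 × 6.06% = 8.65%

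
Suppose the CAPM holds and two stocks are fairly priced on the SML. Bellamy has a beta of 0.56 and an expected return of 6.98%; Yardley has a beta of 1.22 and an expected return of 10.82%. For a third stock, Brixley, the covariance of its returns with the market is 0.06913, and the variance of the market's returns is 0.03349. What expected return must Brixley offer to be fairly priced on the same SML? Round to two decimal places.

MRP = (10.82% − 6.98%) / (1.22 − 0.56) = 5.8182%
R_f = 6.98% − 0.56 × 5.8182% = 3.7218%
β_Brixley = Cov / Var(R_m) = 0.06913 / 0.03349 = 2.0642
E(R_Brixley) = R_f + β × MRP = 3.7218% + 2.0642 × 5.8182% = 15.73%

15.73%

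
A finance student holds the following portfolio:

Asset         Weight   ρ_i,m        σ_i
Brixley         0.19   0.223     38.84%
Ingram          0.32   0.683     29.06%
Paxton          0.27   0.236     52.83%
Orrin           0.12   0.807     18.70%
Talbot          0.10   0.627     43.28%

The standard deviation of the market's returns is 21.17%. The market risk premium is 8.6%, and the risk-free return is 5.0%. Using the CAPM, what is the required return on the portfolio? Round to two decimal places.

11.45%

β_Brixley = 0.223 × 38.84% / 21.17% = 0.4091
β_Ingram = 0.683 × 29.06% / 21.17% = 0.9376
β_Paxton = 0.236 × 52.83% / 21.17% = 0.5889
β_Orrin = 0.807 × 18.70% / 21.17% = 0.7128
β_Talbot = 0.627 × 43.28% / 21.17% = 1.2818
β_P = Σ w_i β_i = 0.19×0.4091 + 0.32×0.9376 + 0.27×0.5889 + 0.12×0.7128 + 0.10×1.2818 = 0.7505
E(R_P) = R_f + β_P × MRP = 5.0% + 0.7505 × 8.6% = 11.45%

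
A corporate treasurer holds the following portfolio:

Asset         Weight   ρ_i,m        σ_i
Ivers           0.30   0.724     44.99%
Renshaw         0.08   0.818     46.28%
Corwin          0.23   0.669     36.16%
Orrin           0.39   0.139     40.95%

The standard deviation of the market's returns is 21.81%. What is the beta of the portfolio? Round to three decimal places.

0.944

β_Ivers = 0.724 × 44.99% / 21.81% = 1.4935
β_Renshaw = 0.818 × 46.28% / 21.81% = 1.7358
β_Corwin = 0.669 × 36.16% / 21.81% = 1.1092
β_Orrin = 0.139 × 40.95% / 21.81% = 0.2610
β_P = Σ w_i β_i = 0.30×1.4935 + 0.08×1.7358 + 0.23×1.1092 + 0.39×0.2610 = 0.9438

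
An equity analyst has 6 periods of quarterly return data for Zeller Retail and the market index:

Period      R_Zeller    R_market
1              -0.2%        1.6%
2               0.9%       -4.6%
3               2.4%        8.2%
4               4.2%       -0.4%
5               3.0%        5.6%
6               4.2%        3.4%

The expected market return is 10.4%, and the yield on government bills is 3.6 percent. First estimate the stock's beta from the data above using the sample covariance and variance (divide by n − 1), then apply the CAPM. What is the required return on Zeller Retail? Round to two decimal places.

4.35%

Mean R_i = (-0.2 + 0.9 + 2.4 + 4.2 + 3.0 + 4.2) / 6 = 2.4167%
Mean R_m = (1.6 − 4.6 + 8.2 − 0.4 + 5.6 + 3.4) / 6 = 2.3000%
Σ(R_i − R̄_i)(R_m − R̄_m) = 11.2700  ⇒  Cov = 11.2700 / 5 = 2.2540
Σ(R_m − R̄_m)² = 102.3000  ⇒  Var(R_m) = 102.3000 / 5 = 20.4600
β = Cov / Var(R_m) = 2.2540 / 20.4600 = 0.1102
MRP = 10.4% − 3.6% = 6.80%
E(R) = R_f + β × MRP = 3.6% + 0.1102 × 6.8% = 4.35%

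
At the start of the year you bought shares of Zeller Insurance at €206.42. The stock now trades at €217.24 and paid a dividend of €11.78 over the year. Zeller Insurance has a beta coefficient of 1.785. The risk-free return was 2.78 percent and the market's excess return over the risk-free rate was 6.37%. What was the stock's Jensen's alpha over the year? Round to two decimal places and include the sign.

Realised HPR = (P1 + D1 − P0) / P0 = (217.24 + 11.78 − 206.42) / 206.42 = 22.60 / 206.42 = 10.9486%
CAPM required = R_f + β·MRP = 2.78% + 1.785 × 6.37% = 14.15045%
α = realised − required = 10.9486% − 14.15045% = -3.20%

-3.20%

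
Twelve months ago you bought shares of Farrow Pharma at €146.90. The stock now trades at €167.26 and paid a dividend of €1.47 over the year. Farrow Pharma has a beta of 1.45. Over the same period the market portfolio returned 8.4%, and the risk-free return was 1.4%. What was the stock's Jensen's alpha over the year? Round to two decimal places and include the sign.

Realised HPR = (P1 + D1 − P0) / P0 = (167.26 + 1.47 − 146.90) / 146.90 = 21.83 / 146.90 = 14.8604%
MRP = 8.4% − 1.4% = 7.00%
CAPM required = R_f + β·MRP = 1.4% + 1.45 × 7.0% = 11.5500%
α = realised − required = 14.8604% − 11.5500% = +3.31%

+3.31%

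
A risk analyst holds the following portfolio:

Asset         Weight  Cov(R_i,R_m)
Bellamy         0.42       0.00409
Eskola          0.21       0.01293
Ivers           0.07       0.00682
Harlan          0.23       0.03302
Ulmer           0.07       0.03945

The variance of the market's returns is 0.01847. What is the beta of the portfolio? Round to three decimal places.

0.827

β_Bellamy = 0.00409 / 0.01847 = 0.2214
β_Eskola = 0.01293 / 0.01847 = 0.7001
β_Ivers = 0.00682 / 0.01847 = 0.3692
β_Harlan = 0.03302 / 0.01847 = 1.7878
β_Ulmer = 0.03945 / 0.01847 = 2.1359
β_P = Σ w_i β_i = 0.42×0.2214 + 0.21×0.7001 + 0.07×0.3692 + 0.23×1.7878 + 0.07×2.1359 = 0.8266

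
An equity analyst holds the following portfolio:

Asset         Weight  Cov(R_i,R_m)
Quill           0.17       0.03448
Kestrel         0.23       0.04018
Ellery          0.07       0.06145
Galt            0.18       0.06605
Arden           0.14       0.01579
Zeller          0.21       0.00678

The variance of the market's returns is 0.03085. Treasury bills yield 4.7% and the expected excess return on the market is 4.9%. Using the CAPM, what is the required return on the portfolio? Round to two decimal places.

10.25%

β_Quill = 0.03448 / 0.03085 = 1.1177
β_Kestrel = 0.04018 / 0.03085 = 1.3024
β_Ellery = 0.06145 / 0.03085 = 1.9919
β_Galt = 0.06605 / 0.03085 = 2.1410
β_Arden = 0.01579 / 0.03085 = 0.5118
β_Zeller = 0.00678 / 0.03085 = 0.2198
β_P = Σ w_i β_i = 0.17×1.1177 + 0.23×1.3024 + 0.07×1.9919 + 0.18×2.1410 + 0.14×0.5118 + 0.21×0.2198 = 1.1322
E(R_P) = R_f + β_P × MRP = 4.7% + 1.1322 × 4.9% = 10.25%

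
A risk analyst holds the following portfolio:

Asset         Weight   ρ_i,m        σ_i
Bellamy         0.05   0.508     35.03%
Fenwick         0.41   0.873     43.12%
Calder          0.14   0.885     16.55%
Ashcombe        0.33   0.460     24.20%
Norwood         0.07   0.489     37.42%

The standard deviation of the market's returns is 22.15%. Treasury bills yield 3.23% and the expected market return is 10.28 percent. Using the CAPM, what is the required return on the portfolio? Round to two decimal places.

β_Bellamy = 0.508 × 35.03% / 22.15% = 0.8034
β_Fenwick = 0.873 × 43.12% / 22.15% = 1.6995
β_Calder = 0.885 × 16.55% / 22.15% = 0.6613
β_Ashcombe = 0.460 × 24.20% / 22.15% = 0.5026
β_Norwood = 0.489 × 37.42% / 22.15% = 0.8261
β_P = Σ w_i β_i = 0.05×0.8034 + 0.41×1.6995 + 0.14×0.6613 + 0.33×0.5026 + 0.07×0.8261 = 1.0532
MRP = 10.28% − 3.23% = 7.05%
E(R_P) = R_f + β_P × MRP = 3.23% + 1.0532 × 7.05% = 10.66%

10.66%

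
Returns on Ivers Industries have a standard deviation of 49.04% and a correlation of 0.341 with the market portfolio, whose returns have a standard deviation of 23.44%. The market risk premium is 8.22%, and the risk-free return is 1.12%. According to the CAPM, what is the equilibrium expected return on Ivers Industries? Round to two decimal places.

6.98%

β = ρ × σ_i / σ_m = 0.341 × 49.04% / 23.44% = 0.7134
E(R) = 1.12% + 0.7134 × 8.22% = 6.98%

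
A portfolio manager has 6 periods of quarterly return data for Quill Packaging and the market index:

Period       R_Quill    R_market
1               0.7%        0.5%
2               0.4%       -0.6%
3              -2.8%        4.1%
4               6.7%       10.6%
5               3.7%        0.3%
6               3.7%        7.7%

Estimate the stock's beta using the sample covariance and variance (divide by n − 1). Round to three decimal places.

0.409

Mean R_i = (0.7 + 0.4 − 2.8 + 6.7 + 3.7 + 3.7) / 6 = 2.0667%
Mean R_m = (0.5 − 0.6 + 4.1 + 10.6 + 0.3 + 7.7) / 6 = 3.7667%
Σ(R_i − R̄_i)(R_m − R̄_m) = 42.5433  ⇒  Cov = 42.5433 / 5 = 8.5087
Σ(R_m − R̄_m)² = 104.0333  ⇒  Var(R_m) = 104.0333 / 5 = 20.8067
β = Cov / Var(R_m) = 8.5087 / 20.8067 = 0.4089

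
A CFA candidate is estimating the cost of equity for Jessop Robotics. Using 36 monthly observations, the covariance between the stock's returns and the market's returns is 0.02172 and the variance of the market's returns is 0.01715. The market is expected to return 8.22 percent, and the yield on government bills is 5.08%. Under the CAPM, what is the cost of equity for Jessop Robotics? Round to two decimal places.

β = Cov(R_i, R_m) / Var(R_m) = 0.02172 / 0.01715 = 1.2665
MRP = 8.22% − 5.08% = 3.14%
E(R) = R_f + β × MRP = 5.08% + 1.2665 × 3.14% = 9.06%

9.06%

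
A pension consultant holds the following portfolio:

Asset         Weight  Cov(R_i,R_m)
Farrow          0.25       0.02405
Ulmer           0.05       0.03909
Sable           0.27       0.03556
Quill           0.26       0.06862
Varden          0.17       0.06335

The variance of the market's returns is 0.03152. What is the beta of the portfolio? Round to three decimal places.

1.465

β_Farrow = 0.02405 / 0.03152 = 0.7630
β_Ulmer = 0.03909 / 0.03152 = 1.2402
β_Sable = 0.03556 / 0.03152 = 1.1282
β_Quill = 0.06862 / 0.03152 = 2.1770
β_Varden = 0.06335 / 0.03152 = 2.0098
β_P = Σ w_i β_i = 0.25×0.7630 + 0.05×1.2402 + 0.27×1.1282 + 0.26×2.1770 + 0.17×2.0098 = 1.4651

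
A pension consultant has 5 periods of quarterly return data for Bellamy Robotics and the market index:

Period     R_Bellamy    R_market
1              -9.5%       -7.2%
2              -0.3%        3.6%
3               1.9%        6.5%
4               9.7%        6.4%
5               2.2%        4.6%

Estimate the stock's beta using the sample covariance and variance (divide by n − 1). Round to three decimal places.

Mean R_i = (-9.5 − 0.3 + 1.9 + 9.7 + 2.2) / 5 = 0.8000%
Mean R_m = (-7.2 + 3.6 + 6.5 + 6.4 + 4.6) / 5 = 2.7800%
Σ(R_i − R̄_i)(R_m − R̄_m) = 140.7500  ⇒  Cov = 140.7500 / 4 = 35.1875
Σ(R_m − R̄_m)² = 130.5280  ⇒  Var(R_m) = 130.5280 / 4 = 32.6320
β = Cov / Var(R_m) = 35.1875 / 32.6320 = 1.0783

1.078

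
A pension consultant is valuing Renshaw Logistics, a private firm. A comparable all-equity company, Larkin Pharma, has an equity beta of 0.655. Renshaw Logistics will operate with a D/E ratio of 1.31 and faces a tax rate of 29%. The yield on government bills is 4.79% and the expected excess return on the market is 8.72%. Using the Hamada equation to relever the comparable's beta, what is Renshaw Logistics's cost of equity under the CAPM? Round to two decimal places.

β_L = β_U × [1 + (1 − t)(D/E)] = 0.655 × [1 + (1 − 0.29) × 1.31]
    = 0.655 × [1 + 0.71 × 1.31] = 0.655 × 1.9301 = 1.2642
E(R) = R_f + β_L × MRP = 4.79% + 1.2642 × 8.72% = 15.81%

15.81%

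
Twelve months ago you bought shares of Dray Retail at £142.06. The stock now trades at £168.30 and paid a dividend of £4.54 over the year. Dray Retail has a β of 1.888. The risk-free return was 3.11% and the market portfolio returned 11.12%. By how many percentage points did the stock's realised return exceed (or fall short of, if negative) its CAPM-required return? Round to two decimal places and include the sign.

Realised HPR = (P1 + D1 − P0) / P0 = (168.30 + 4.54 − 142.06) / 142.06 = 30.78 / 142.06 = 21.6669%
MRP = 11.12% − 3.11% = 8.01%
CAPM required = R_f + β·MRP = 3.11% + 1.888 × 8.01% = 18.23288%
α = realised − required = 21.6669% − 18.23288% = +3.43%

+3.43%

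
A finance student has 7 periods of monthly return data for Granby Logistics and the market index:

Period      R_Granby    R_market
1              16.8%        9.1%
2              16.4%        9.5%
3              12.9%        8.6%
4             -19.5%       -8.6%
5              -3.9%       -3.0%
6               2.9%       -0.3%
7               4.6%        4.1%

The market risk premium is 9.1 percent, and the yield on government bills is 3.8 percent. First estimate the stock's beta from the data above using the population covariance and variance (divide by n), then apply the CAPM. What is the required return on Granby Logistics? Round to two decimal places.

Mean R_i = (16.8 + 16.4 + 12.9 − 19.5 − 3.9 + 2.9 + 4.6) / 7 = 4.3143%
Mean R_m = (9.1 + 9.5 + 8.6 − 8.6 − 3.0 − 0.3 + 4.1) / 7 = 2.7714%
Σ(R_i − R̄_i)(R_m − R̄_m) = 533.3129  ⇒  Cov = 533.3129 / 7 = 76.1876
Σ(R_m − R̄_m)² = 293.1143  ⇒  Var(R_m) = 293.1143 / 7 = 41.8735
β = Cov / Var(R_m) = 76.1876 / 41.8735 = 1.8195
E(R) = R_f + β × MRP = 3.8% + 1.8195 × 9.1% = 20.36%

20.36%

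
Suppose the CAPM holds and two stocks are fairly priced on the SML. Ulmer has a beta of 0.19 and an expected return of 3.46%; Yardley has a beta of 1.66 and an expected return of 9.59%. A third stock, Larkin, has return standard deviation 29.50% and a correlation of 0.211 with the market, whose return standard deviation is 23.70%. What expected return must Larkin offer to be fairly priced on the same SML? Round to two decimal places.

3.76%

MRP = (9.59% − 3.46%) / (1.66 − 0.19) = 4.1701%
R_f = 3.46% − 0.19 × 4.1701% = 2.6677%
β_Larkin = ρ·σ_i/σ_m = 0.211 × 29.50 / 23.70 = 0.2626
E(R_Larkin) = R_f + β × MRP = 2.6677% + 0.2626 × 4.1701% = 3.76%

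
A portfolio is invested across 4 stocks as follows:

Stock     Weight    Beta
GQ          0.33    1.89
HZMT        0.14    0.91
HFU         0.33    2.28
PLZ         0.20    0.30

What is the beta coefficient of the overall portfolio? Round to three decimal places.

β_P = Σ w_i β_i = 0.33×1.89 + 0.14×0.91 + 0.33×2.28 + 0.20×0.30 = 1.5635

1.564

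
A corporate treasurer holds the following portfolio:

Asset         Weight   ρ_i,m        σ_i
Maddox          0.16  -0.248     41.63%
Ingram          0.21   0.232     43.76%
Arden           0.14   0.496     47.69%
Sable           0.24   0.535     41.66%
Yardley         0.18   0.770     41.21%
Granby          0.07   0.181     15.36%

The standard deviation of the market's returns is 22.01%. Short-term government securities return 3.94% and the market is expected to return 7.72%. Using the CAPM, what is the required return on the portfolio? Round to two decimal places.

6.52%

β_Maddox = -0.248 × 41.63% / 22.01% = -0.4691
β_Ingram = 0.232 × 43.76% / 22.01% = 0.4613
β_Arden = 0.496 × 47.69% / 22.01% = 1.0747
β_Sable = 0.535 × 41.66% / 22.01% = 1.0126
β_Yardley = 0.770 × 41.21% / 22.01% = 1.4417
β_Granby = 0.181 × 15.36% / 22.01% = 0.1263
β_P = Σ w_i β_i = 0.16×-0.4691 + 0.21×0.4613 + 0.14×1.0747 + 0.24×1.0126 + 0.18×1.4417 + 0.07×0.1263 = 0.6836
MRP = 7.72% − 3.94% = 3.78%
E(R_P) = R_f + β_P × MRP = 3.94% + 0.6836 × 3.78% = 6.52%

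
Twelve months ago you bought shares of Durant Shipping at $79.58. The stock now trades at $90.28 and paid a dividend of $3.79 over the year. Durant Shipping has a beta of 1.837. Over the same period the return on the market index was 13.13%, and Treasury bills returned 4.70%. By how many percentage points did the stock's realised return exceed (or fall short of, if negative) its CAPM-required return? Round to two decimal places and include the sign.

-1.98%

Realised HPR = (P1 + D1 − P0) / P0 = (90.28 + 3.79 − 79.58) / 79.58 = 14.49 / 79.58 = 18.2081%
MRP = 13.13% − 4.70% = 8.43%
CAPM required = R_f + β·MRP = 4.70% + 1.837 × 8.43% = 20.18591%
α = realised − required = 18.2081% − 20.18591% = -1.98%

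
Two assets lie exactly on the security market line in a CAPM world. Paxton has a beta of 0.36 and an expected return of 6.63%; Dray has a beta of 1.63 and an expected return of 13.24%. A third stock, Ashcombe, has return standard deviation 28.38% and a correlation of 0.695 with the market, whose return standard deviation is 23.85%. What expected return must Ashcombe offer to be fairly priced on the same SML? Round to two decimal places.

9.06%

MRP = (13.24% − 6.63%) / (1.63 − 0.36) = 5.2047%
R_f = 6.63% − 0.36 × 5.2047% = 4.7563%
β_Ashcombe = ρ·σ_i/σ_m = 0.695 × 28.38 / 23.85 = 0.8270
E(R_Ashcombe) = R_f + β × MRP = 4.7563% + 0.8270 × 5.2047% = 9.06%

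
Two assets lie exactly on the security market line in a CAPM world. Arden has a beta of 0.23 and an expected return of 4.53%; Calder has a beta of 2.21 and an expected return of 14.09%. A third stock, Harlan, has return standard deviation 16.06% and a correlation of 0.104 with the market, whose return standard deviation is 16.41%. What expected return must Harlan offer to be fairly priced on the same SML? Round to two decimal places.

3.91%

MRP = (14.09% − 4.53%) / (2.21 − 0.23) = 4.8283%
R_f = 4.53% − 0.23 × 4.8283% = 3.4195%
β_Harlan = ρ·σ_i/σ_m = 0.104 × 16.06 / 16.41 = 0.1018
E(R_Harlan) = R_f + β × MRP = 3.4195% + 0.1018 × 4.8283% = 3.91%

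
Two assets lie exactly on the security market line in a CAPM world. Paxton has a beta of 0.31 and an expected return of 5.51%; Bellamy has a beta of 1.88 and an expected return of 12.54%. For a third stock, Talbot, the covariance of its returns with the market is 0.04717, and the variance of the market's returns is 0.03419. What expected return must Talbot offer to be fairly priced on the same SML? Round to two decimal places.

MRP = (12.54% − 5.51%) / (1.88 − 0.31) = 4.4777%
R_f = 5.51% − 0.31 × 4.4777% = 4.1219%
β_Talbot = Cov / Var(R_m) = 0.04717 / 0.03419 = 1.3796
E(R_Talbot) = R_f + β × MRP = 4.1219% + 1.3796 × 4.4777% = 10.30%

10.30%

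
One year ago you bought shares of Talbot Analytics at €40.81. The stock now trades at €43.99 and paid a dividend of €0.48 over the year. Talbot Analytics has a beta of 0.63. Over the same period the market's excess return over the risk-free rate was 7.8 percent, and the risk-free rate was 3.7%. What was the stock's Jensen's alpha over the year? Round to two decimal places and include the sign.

+0.35%

Realised HPR = (P1 + D1 − P0) / P0 = (43.99 + 0.48 − 40.81) / 40.81 = 3.66 / 40.81 = 8.9684%
CAPM required = R_f + β·MRP = 3.7% + 0.63 × 7.8% = 8.6140%
α = realised − required = 8.9684% − 8.6140% = +0.35%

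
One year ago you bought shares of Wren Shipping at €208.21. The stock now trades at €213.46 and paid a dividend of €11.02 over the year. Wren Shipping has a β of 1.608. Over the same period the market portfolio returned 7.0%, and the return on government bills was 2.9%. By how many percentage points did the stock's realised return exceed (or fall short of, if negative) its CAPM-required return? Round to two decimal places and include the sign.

Realised HPR = (P1 + D1 − P0) / P0 = (213.46 + 11.02 − 208.21) / 208.21 = 16.27 / 208.21 = 7.8142%
MRP = 7.0% − 2.9% = 4.10%
CAPM required = R_f + β·MRP = 2.9% + 1.608 × 4.1% = 9.4928%
α = realised − required = 7.8142% − 9.4928% = -1.68%

-1.68%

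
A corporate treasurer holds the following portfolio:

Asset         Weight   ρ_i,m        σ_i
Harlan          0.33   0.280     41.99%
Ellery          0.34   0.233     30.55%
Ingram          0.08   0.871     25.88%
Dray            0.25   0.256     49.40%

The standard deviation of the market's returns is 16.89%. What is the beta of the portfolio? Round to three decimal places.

β_Harlan = 0.280 × 41.99% / 16.89% = 0.6961
β_Ellery = 0.233 × 30.55% / 16.89% = 0.4214
β_Ingram = 0.871 × 25.88% / 16.89% = 1.3346
β_Dray = 0.256 × 49.40% / 16.89% = 0.7488
β_P = Σ w_i β_i = 0.33×0.6961 + 0.34×0.4214 + 0.08×1.3346 + 0.25×0.7488 = 0.6670

0.667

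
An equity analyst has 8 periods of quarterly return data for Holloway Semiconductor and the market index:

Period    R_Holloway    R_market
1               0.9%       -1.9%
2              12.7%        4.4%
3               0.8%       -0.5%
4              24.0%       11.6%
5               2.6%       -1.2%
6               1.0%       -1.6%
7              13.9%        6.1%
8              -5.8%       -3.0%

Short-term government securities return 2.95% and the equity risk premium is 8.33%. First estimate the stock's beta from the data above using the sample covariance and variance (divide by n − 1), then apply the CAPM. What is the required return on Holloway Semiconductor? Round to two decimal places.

18.47%

Mean R_i = (0.9 + 12.7 + 0.8 + 24.0 + 2.6 + 1.0 + 13.9 − 5.8) / 8 = 6.2625%
Mean R_m = (-1.9 + 4.4 − 0.5 + 11.6 − 1.2 − 1.6 + 6.1 − 3.0) / 8 = 1.7375%
Σ(R_i − R̄_i)(R_m − R̄_m) = 342.5913  ⇒  Cov = 342.5913 / 7 = 48.9416
Σ(R_m − R̄_m)² = 183.8388  ⇒  Var(R_m) = 183.8388 / 7 = 26.2627
β = Cov / Var(R_m) = 48.9416 / 26.2627 = 1.8635
E(R) = R_f + β × MRP = 2.95% + 1.8635 × 8.33% = 18.47%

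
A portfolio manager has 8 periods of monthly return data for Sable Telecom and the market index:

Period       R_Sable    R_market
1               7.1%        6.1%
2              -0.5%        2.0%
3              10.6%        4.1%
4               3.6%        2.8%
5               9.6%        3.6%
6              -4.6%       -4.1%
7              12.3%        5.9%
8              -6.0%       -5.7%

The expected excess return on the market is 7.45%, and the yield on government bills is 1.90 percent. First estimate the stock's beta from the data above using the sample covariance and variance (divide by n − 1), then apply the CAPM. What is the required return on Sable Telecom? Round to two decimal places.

12.70%

Mean R_i = (7.1 − 0.5 + 10.6 + 3.6 + 9.6 − 4.6 + 12.3 − 6.0) / 8 = 4.0125%
Mean R_m = (6.1 + 2.0 + 4.1 + 2.8 + 3.6 − 4.1 + 5.9 − 5.7) / 8 = 1.8375%
Σ(R_i − R̄_i)(R_m − R̄_m) = 197.0563  ⇒  Cov = 197.0563 / 7 = 28.1509
Σ(R_m − R̄_m)² = 135.9188  ⇒  Var(R_m) = 135.9188 / 7 = 19.4170
β = Cov / Var(R_m) = 28.1509 / 19.4170 = 1.4498
E(R) = R_f + β × MRP = 1.90% + 1.4498 × 7.45% = 12.70%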